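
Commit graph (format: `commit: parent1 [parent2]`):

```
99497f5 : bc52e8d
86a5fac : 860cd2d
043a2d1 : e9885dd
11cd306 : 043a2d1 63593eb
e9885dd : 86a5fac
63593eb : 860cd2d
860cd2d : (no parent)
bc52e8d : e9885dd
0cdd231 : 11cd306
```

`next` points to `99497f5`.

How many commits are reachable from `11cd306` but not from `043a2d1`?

Reachable from 11cd306: {043a2d1, 11cd306, 63593eb, 860cd2d, 86a5fac, e9885dd}.
Reachable from 043a2d1: {043a2d1, 860cd2d, 86a5fac, e9885dd}.
In 11cd306's history but not 043a2d1's: {11cd306, 63593eb} — 2 commits.

2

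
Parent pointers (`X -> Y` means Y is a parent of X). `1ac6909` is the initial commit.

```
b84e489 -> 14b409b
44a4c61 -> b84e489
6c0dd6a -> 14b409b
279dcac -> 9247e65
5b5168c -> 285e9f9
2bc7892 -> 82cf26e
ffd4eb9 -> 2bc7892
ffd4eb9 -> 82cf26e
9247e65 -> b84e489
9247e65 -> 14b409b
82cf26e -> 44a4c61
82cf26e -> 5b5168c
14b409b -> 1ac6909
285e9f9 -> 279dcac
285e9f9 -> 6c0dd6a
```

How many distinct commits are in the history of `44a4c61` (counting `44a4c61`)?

Walking parent pointers from 44a4c61: reachable set = {14b409b, 1ac6909, 44a4c61, b84e489}.
That is 4 commits.

4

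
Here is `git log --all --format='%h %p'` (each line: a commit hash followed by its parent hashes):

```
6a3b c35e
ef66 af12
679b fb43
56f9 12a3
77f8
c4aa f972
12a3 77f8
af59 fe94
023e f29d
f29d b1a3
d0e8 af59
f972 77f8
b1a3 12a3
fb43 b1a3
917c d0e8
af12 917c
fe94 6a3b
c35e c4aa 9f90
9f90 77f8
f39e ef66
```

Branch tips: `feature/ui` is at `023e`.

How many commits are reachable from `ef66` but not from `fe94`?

Reachable from ef66: {6a3b, 77f8, 917c, 9f90, af12, af59, c35e, c4aa, d0e8, ef66, f972, fe94}.
Reachable from fe94: {6a3b, 77f8, 9f90, c35e, c4aa, f972, fe94}.
In ef66's history but not fe94's: {917c, af12, af59, d0e8, ef66} — 5 commits.

5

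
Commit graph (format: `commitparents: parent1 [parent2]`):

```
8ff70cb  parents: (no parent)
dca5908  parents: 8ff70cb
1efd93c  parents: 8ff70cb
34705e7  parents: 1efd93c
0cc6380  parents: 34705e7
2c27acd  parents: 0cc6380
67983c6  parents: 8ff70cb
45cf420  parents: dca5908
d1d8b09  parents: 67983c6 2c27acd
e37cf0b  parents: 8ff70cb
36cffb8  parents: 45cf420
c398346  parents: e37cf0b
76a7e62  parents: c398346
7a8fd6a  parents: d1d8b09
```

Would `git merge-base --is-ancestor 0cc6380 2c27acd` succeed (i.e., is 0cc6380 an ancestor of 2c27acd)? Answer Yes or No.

Yes

Ancestors of 2c27acd (commits reachable by following parents): {0cc6380, 1efd93c, 2c27acd, 34705e7, 8ff70cb}.
0cc6380 is in that set, so it is an ancestor of 2c27acd.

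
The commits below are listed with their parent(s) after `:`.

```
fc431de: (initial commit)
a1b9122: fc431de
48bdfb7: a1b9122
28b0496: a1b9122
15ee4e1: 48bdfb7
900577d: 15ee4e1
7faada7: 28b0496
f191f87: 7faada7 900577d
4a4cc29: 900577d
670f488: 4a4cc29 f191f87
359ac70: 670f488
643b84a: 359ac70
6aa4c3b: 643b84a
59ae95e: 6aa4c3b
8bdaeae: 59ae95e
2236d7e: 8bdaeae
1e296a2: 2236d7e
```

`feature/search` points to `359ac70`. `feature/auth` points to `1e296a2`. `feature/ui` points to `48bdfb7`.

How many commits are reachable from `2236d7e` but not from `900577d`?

Reachable from 2236d7e: {15ee4e1, 2236d7e, 28b0496, 359ac70, 48bdfb7, 4a4cc29, 59ae95e, 643b84a, 670f488, 6aa4c3b, 7faada7, 8bdaeae, 900577d, a1b9122, f191f87, fc431de}.
Reachable from 900577d: {15ee4e1, 48bdfb7, 900577d, a1b9122, fc431de}.
In 2236d7e's history but not 900577d's: {2236d7e, 28b0496, 359ac70, 4a4cc29, 59ae95e, 643b84a, 670f488, 6aa4c3b, 7faada7, 8bdaeae, f191f87} — 11 commits.

11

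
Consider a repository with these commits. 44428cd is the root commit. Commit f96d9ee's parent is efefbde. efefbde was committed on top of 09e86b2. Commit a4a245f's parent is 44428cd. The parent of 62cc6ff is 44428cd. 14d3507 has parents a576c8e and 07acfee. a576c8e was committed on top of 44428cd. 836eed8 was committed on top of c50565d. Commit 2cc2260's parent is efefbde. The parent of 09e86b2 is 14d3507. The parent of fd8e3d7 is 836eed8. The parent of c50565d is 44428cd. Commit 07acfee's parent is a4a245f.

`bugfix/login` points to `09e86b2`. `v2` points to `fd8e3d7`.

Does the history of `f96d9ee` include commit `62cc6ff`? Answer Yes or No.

No

Ancestors of f96d9ee: {07acfee, 09e86b2, 14d3507, 44428cd, a4a245f, a576c8e, efefbde, f96d9ee}.
62cc6ff is not in that set, so it is not an ancestor of f96d9ee.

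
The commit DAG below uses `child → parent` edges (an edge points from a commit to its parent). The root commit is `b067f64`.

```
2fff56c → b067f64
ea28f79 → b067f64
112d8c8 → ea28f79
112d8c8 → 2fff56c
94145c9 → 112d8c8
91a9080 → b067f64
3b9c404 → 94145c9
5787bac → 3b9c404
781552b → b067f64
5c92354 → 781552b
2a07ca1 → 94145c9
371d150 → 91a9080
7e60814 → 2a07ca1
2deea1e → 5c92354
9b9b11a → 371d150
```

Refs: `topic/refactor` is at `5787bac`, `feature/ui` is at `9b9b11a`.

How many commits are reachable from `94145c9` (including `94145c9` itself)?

5

Walking parent pointers from 94145c9: reachable set = {112d8c8, 2fff56c, 94145c9, b067f64, ea28f79}.
That is 5 commits.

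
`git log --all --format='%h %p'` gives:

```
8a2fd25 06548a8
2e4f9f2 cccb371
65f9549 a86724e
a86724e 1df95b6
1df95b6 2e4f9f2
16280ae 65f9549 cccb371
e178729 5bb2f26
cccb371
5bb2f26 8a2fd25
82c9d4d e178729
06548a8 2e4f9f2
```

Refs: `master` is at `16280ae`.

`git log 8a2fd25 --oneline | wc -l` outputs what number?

Walking parent pointers from 8a2fd25: reachable set = {06548a8, 2e4f9f2, 8a2fd25, cccb371}.
That is 4 commits.

4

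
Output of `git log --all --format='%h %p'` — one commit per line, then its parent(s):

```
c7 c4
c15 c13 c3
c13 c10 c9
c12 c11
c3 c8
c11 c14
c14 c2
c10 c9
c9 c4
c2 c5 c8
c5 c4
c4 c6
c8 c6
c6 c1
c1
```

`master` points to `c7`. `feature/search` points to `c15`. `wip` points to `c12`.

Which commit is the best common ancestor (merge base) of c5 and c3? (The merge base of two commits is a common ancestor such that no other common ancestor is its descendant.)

Ancestors of c5: {c1, c4, c5, c6}.
Ancestors of c3: {c1, c3, c6, c8}.
Common ancestors: {c1, c6}.
Among these, c6 is not an ancestor of any other common ancestor — it is the merge base.

c6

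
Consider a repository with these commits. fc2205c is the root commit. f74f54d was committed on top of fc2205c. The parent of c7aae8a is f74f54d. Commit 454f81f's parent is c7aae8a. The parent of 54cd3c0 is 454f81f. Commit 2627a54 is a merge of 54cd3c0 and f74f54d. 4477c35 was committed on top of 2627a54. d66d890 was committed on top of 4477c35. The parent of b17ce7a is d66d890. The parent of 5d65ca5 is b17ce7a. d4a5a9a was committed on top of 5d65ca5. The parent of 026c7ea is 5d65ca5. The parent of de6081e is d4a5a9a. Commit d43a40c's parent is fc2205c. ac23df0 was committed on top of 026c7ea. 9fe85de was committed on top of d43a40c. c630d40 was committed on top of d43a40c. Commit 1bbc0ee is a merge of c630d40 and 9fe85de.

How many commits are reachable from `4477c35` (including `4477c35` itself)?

Walking parent pointers from 4477c35: reachable set = {2627a54, 4477c35, 454f81f, 54cd3c0, c7aae8a, f74f54d, fc2205c}.
That is 7 commits.

7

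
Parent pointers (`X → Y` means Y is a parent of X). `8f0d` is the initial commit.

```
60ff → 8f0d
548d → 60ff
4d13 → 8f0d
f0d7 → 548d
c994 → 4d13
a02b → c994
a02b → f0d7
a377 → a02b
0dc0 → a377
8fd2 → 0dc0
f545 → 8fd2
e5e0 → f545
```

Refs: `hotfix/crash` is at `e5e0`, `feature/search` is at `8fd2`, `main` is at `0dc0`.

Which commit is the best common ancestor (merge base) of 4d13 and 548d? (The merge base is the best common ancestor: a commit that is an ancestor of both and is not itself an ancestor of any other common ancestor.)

Ancestors of 4d13: {4d13, 8f0d}.
Ancestors of 548d: {548d, 60ff, 8f0d}.
Common ancestors: {8f0d}.
The only common ancestor is 8f0d, so it is the merge base.

8f0d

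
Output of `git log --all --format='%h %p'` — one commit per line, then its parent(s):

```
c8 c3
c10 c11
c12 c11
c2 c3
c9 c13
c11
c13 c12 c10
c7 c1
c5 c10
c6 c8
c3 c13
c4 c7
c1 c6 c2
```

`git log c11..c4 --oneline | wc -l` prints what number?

Reachable from c4: {c1, c10, c11, c12, c13, c2, c3, c4, c6, c7, c8}.
Reachable from c11: {c11}.
In c4's history but not c11's: {c1, c10, c12, c13, c2, c3, c4, c6, c7, c8} — 10 commits.

10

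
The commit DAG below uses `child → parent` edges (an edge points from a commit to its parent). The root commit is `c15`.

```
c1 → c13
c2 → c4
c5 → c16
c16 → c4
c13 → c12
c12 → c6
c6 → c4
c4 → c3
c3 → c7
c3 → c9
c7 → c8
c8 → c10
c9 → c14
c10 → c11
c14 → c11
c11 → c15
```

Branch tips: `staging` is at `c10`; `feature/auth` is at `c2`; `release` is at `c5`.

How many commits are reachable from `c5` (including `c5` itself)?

Walking parent pointers from c5: reachable set = {c10, c11, c14, c15, c16, c3, c4, c5, c7, c8, c9}.
That is 11 commits.

11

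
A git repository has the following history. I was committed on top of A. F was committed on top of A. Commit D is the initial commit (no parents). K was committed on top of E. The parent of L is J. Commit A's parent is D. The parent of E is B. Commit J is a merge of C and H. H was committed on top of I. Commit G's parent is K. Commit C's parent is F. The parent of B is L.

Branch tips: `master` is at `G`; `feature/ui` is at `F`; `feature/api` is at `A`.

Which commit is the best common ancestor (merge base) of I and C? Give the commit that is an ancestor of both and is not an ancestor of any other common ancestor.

Ancestors of I: {A, D, I}.
Ancestors of C: {A, C, D, F}.
Common ancestors: {A, D}.
Among these, A is not an ancestor of any other common ancestor — it is the merge base.

A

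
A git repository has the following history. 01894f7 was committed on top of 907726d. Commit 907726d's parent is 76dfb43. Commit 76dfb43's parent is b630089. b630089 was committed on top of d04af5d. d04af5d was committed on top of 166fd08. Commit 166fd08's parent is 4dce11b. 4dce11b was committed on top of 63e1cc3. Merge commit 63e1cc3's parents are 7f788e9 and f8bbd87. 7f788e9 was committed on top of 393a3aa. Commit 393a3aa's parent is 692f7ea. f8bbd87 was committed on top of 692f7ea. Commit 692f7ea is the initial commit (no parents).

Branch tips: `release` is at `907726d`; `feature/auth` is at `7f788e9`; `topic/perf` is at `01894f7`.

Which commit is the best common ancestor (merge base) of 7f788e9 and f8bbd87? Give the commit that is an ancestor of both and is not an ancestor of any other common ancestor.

Ancestors of 7f788e9: {393a3aa, 692f7ea, 7f788e9}.
Ancestors of f8bbd87: {692f7ea, f8bbd87}.
Common ancestors: {692f7ea}.
The only common ancestor is 692f7ea, so it is the merge base.

692f7ea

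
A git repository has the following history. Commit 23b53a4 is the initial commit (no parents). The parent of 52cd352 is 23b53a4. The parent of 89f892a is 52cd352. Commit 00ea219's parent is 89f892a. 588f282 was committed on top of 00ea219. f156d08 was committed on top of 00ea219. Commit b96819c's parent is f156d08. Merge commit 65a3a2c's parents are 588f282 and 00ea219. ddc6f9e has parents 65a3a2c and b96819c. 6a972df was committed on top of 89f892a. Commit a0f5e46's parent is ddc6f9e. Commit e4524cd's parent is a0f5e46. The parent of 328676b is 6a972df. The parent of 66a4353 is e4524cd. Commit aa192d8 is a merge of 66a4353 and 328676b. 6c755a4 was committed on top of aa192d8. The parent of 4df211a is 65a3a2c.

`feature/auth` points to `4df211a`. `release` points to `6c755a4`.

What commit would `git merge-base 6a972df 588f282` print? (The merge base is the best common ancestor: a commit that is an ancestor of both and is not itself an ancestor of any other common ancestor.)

Ancestors of 6a972df: {23b53a4, 52cd352, 6a972df, 89f892a}.
Ancestors of 588f282: {00ea219, 23b53a4, 52cd352, 588f282, 89f892a}.
Common ancestors: {23b53a4, 52cd352, 89f892a}.
Among these, 89f892a is not an ancestor of any other common ancestor — it is the merge base.

89f892a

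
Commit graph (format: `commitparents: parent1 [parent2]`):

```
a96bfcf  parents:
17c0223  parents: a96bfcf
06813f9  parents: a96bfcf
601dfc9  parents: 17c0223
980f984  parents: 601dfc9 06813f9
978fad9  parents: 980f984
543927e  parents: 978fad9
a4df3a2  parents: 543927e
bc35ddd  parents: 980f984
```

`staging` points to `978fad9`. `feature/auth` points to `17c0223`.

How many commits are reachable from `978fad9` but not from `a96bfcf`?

Reachable from 978fad9: {06813f9, 17c0223, 601dfc9, 978fad9, 980f984, a96bfcf}.
Reachable from a96bfcf: {a96bfcf}.
In 978fad9's history but not a96bfcf's: {06813f9, 17c0223, 601dfc9, 978fad9, 980f984} — 5 commits.

5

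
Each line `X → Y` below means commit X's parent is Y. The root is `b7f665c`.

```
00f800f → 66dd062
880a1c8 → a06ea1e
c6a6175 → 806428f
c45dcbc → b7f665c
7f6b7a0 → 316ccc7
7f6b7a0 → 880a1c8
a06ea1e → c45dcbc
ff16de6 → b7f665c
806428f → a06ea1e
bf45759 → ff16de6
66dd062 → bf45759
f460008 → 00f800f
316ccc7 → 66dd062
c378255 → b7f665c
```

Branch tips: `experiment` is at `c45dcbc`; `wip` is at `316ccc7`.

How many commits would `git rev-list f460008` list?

Walking parent pointers from f460008: reachable set = {00f800f, 66dd062, b7f665c, bf45759, f460008, ff16de6}.
That is 6 commits.

6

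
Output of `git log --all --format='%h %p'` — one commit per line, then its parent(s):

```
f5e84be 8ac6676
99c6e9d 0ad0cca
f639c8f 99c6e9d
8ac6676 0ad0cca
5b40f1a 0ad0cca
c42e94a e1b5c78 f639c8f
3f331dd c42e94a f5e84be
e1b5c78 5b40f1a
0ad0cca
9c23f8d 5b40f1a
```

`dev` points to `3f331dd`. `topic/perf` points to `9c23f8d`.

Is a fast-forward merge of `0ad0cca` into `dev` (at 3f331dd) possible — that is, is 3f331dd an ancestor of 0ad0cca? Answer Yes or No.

A fast-forward from 3f331dd to 0ad0cca is possible iff 3f331dd is an ancestor of 0ad0cca.
Ancestors of 0ad0cca: {0ad0cca}.
3f331dd is not among them, so fast-forward is not possible.

No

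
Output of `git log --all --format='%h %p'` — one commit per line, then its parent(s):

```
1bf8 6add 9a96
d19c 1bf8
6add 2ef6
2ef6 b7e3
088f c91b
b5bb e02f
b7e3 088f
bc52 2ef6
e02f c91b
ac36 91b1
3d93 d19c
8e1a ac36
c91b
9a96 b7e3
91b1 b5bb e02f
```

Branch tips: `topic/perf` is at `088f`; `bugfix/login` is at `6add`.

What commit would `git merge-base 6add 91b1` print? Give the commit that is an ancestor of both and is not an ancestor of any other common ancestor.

c91b

Ancestors of 6add: {088f, 2ef6, 6add, b7e3, c91b}.
Ancestors of 91b1: {91b1, b5bb, c91b, e02f}.
Common ancestors: {c91b}.
The only common ancestor is c91b, so it is the merge base.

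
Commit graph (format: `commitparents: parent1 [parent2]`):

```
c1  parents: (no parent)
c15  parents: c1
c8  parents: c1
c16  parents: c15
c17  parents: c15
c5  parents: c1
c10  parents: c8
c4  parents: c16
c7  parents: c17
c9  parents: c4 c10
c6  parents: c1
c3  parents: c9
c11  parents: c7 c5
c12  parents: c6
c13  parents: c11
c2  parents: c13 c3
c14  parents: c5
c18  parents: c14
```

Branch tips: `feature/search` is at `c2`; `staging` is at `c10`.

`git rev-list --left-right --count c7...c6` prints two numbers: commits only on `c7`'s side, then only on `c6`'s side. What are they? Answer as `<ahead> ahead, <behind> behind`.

3 ahead, 1 behind

Reachable from c7: {c1, c15, c17, c7}.
Reachable from c6: {c1, c6}.
Only in c7's history (ahead): {c15, c17, c7} — 3.
Only in c6's history (behind): {c6} — 1.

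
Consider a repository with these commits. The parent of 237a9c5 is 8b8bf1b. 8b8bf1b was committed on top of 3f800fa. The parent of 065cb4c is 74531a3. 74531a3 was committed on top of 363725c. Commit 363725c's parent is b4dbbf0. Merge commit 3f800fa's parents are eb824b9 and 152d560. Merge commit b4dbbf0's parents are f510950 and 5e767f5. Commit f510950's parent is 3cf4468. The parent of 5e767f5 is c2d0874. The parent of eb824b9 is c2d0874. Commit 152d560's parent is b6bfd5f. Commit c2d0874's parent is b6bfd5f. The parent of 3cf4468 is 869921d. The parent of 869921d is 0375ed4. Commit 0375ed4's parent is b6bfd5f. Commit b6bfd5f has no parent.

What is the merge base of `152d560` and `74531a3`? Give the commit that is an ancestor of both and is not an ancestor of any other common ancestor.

Ancestors of 152d560: {152d560, b6bfd5f}.
Ancestors of 74531a3: {0375ed4, 363725c, 3cf4468, 5e767f5, 74531a3, 869921d, b4dbbf0, b6bfd5f, c2d0874, f510950}.
Common ancestors: {b6bfd5f}.
The only common ancestor is b6bfd5f, so it is the merge base.

b6bfd5f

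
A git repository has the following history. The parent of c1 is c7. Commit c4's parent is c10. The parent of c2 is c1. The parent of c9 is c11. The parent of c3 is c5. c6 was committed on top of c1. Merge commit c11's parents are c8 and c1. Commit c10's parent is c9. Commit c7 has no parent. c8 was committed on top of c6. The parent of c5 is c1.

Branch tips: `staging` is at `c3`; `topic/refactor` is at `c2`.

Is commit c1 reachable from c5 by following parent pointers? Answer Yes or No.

Yes

Ancestors of c5 (commits reachable by following parents): {c1, c5, c7}.
c1 is in that set, so it is an ancestor of c5.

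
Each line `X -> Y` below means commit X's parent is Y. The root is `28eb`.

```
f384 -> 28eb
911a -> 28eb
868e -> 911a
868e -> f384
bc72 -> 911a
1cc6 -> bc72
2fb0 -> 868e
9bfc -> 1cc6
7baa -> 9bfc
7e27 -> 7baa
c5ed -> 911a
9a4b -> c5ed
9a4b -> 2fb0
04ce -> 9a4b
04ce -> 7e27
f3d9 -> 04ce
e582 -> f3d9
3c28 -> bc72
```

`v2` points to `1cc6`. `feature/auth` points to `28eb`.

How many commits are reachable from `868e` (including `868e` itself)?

4

Walking parent pointers from 868e: reachable set = {28eb, 868e, 911a, f384}.
That is 4 commits.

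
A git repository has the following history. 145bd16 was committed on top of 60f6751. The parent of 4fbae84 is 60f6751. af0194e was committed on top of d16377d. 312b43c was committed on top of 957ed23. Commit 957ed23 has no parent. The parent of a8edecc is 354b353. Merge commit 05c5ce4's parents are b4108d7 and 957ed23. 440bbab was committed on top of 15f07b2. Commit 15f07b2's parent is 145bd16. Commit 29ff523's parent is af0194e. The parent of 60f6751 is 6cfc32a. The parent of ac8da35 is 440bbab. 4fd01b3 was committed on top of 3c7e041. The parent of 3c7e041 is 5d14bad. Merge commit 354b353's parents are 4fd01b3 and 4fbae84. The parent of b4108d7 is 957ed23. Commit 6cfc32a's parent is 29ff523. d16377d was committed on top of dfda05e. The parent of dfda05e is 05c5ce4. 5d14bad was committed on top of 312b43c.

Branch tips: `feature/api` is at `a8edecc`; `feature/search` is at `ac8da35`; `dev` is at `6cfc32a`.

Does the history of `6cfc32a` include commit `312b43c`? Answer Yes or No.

Ancestors of 6cfc32a: {05c5ce4, 29ff523, 6cfc32a, 957ed23, af0194e, b4108d7, d16377d, dfda05e}.
312b43c is not in that set, so it is not an ancestor of 6cfc32a.

No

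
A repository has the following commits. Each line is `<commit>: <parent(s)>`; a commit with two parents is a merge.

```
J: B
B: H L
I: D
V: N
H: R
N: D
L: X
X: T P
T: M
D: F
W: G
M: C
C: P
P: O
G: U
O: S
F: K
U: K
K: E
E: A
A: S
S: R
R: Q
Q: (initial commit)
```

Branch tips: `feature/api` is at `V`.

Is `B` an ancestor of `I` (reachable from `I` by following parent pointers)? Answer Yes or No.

Ancestors of I: {A, D, E, F, I, K, Q, R, S}.
B is not in that set, so it is not an ancestor of I.

No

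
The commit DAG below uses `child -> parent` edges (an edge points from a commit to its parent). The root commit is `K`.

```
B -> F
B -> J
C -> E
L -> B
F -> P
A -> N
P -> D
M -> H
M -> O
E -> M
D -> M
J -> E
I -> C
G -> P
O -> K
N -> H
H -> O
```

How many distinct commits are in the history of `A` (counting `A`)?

5

Walking parent pointers from A: reachable set = {A, H, K, N, O}.
That is 5 commits.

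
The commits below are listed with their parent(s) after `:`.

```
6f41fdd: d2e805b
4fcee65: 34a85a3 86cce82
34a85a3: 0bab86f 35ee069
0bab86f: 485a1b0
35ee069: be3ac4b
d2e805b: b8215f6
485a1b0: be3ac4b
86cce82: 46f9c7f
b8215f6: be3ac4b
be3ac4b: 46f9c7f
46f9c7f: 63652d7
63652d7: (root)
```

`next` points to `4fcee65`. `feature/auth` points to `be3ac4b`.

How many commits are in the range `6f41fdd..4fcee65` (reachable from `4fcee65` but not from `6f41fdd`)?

Reachable from 4fcee65: {0bab86f, 34a85a3, 35ee069, 46f9c7f, 485a1b0, 4fcee65, 63652d7, 86cce82, be3ac4b}.
Reachable from 6f41fdd: {46f9c7f, 63652d7, 6f41fdd, b8215f6, be3ac4b, d2e805b}.
In 4fcee65's history but not 6f41fdd's: {0bab86f, 34a85a3, 35ee069, 485a1b0, 4fcee65, 86cce82} — 6 commits.

6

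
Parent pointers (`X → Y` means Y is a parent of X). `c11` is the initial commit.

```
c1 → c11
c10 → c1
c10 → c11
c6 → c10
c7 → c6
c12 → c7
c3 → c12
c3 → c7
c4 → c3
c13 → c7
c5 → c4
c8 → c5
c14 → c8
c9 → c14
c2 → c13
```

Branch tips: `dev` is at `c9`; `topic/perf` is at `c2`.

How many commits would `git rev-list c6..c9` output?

Reachable from c9: {c1, c10, c11, c12, c14, c3, c4, c5, c6, c7, c8, c9}.
Reachable from c6: {c1, c10, c11, c6}.
In c9's history but not c6's: {c12, c14, c3, c4, c5, c7, c8, c9} — 8 commits.

8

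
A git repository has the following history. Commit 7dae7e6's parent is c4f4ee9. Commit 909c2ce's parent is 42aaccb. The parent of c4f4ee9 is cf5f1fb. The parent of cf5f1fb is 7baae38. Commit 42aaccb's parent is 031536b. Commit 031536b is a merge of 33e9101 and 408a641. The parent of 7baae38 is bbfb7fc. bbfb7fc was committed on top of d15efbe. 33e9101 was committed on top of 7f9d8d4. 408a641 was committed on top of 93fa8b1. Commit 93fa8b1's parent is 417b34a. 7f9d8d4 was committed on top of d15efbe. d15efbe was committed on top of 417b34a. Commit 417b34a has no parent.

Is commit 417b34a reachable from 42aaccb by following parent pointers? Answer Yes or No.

Ancestors of 42aaccb (commits reachable by following parents): {031536b, 33e9101, 408a641, 417b34a, 42aaccb, 7f9d8d4, 93fa8b1, d15efbe}.
417b34a is in that set, so it is an ancestor of 42aaccb.

Yes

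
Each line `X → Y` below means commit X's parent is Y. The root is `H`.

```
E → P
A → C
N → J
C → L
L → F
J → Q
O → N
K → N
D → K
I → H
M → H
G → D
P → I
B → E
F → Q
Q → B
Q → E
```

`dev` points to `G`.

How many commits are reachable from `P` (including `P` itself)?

3

Walking parent pointers from P: reachable set = {H, I, P}.
That is 3 commits.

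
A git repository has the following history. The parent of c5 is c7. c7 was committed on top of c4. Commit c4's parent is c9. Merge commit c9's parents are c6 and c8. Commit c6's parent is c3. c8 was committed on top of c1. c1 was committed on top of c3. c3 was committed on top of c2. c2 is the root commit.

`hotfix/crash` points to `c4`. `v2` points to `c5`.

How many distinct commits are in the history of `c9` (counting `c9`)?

Walking parent pointers from c9: reachable set = {c1, c2, c3, c6, c8, c9}.
That is 6 commits.

6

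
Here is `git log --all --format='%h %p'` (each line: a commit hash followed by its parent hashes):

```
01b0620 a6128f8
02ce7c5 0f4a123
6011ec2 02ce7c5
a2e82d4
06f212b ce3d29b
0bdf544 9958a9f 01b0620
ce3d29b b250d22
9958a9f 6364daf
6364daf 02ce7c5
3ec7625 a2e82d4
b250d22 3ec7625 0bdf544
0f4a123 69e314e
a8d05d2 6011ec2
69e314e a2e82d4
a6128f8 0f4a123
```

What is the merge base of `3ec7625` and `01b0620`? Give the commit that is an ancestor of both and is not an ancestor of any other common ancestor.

a2e82d4

Ancestors of 3ec7625: {3ec7625, a2e82d4}.
Ancestors of 01b0620: {01b0620, 0f4a123, 69e314e, a2e82d4, a6128f8}.
Common ancestors: {a2e82d4}.
The only common ancestor is a2e82d4, so it is the merge base.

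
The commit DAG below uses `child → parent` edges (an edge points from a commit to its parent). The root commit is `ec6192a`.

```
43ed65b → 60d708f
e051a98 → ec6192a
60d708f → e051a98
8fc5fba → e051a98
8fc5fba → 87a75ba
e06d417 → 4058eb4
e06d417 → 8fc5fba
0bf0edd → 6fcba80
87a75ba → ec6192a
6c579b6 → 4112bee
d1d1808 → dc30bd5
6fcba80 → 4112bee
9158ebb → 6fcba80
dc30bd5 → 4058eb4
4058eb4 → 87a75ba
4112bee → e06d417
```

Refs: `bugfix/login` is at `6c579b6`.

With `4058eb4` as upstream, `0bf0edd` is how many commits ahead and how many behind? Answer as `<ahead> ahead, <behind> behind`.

6 ahead, 0 behind

Reachable from 0bf0edd: {0bf0edd, 4058eb4, 4112bee, 6fcba80, 87a75ba, 8fc5fba, e051a98, e06d417, ec6192a}.
Reachable from 4058eb4: {4058eb4, 87a75ba, ec6192a}.
Only in 0bf0edd's history (ahead): {0bf0edd, 4112bee, 6fcba80, 8fc5fba, e051a98, e06d417} — 6.
Only in 4058eb4's history (behind): {} — 0.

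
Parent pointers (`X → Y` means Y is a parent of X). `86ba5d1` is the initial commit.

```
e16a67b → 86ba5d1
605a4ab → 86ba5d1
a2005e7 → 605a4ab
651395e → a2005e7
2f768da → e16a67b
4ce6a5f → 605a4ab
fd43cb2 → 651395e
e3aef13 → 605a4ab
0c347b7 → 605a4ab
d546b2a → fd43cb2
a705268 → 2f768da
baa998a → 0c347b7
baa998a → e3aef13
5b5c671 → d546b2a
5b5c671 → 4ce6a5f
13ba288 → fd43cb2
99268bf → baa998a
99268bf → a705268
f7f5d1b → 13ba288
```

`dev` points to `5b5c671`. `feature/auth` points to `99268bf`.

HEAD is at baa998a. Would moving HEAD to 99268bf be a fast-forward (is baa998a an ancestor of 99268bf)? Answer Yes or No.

Yes

A fast-forward from baa998a to 99268bf is possible iff baa998a is an ancestor of 99268bf.
Ancestors of 99268bf: {0c347b7, 2f768da, 605a4ab, 86ba5d1, 99268bf, a705268, baa998a, e16a67b, e3aef13}.
baa998a is among them, so fast-forward is possible.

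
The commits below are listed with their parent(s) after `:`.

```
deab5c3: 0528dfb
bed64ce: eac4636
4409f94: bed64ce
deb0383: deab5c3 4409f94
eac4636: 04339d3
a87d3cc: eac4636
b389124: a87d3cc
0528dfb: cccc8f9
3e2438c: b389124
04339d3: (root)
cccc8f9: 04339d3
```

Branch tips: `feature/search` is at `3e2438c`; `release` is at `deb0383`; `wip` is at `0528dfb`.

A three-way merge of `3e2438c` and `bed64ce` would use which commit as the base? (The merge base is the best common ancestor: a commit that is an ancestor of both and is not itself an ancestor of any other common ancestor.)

Ancestors of 3e2438c: {04339d3, 3e2438c, a87d3cc, b389124, eac4636}.
Ancestors of bed64ce: {04339d3, bed64ce, eac4636}.
Common ancestors: {04339d3, eac4636}.
Among these, eac4636 is not an ancestor of any other common ancestor — it is the merge base.

eac4636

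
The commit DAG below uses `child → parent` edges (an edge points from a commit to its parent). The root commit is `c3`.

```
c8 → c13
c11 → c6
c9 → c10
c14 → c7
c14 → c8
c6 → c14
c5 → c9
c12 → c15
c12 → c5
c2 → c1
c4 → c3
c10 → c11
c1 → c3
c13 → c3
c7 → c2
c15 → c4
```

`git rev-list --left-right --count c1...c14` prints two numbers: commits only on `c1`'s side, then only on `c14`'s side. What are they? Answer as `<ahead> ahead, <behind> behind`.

0 ahead, 5 behind

Reachable from c1: {c1, c3}.
Reachable from c14: {c1, c13, c14, c2, c3, c7, c8}.
Only in c1's history (ahead): {} — 0.
Only in c14's history (behind): {c13, c14, c2, c7, c8} — 5.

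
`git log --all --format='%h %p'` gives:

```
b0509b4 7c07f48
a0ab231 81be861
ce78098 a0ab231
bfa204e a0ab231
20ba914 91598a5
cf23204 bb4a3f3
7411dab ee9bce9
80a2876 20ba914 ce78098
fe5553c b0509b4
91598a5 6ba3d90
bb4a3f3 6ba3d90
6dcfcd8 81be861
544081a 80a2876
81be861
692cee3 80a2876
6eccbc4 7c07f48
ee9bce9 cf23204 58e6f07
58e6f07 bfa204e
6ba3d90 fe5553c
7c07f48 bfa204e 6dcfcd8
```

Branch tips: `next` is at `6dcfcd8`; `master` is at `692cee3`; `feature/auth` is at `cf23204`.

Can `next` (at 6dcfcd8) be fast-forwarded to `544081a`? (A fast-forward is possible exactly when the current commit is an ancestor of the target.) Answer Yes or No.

A fast-forward from 6dcfcd8 to 544081a is possible iff 6dcfcd8 is an ancestor of 544081a.
Ancestors of 544081a: {20ba914, 544081a, 6ba3d90, 6dcfcd8, 7c07f48, 80a2876, 81be861, 91598a5, a0ab231, b0509b4, bfa204e, ce78098, fe5553c}.
6dcfcd8 is among them, so fast-forward is possible.

Yes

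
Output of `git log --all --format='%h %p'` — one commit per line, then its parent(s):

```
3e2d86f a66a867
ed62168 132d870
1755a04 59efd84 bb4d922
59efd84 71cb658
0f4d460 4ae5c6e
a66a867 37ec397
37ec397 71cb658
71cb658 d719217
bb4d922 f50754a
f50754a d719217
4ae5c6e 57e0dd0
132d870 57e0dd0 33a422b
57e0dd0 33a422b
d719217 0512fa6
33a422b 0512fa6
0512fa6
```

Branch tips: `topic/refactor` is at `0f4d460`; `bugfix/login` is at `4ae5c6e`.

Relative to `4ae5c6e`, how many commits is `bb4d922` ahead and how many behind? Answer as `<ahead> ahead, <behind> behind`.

3 ahead, 3 behind

Reachable from bb4d922: {0512fa6, bb4d922, d719217, f50754a}.
Reachable from 4ae5c6e: {0512fa6, 33a422b, 4ae5c6e, 57e0dd0}.
Only in bb4d922's history (ahead): {bb4d922, d719217, f50754a} — 3.
Only in 4ae5c6e's history (behind): {33a422b, 4ae5c6e, 57e0dd0} — 3.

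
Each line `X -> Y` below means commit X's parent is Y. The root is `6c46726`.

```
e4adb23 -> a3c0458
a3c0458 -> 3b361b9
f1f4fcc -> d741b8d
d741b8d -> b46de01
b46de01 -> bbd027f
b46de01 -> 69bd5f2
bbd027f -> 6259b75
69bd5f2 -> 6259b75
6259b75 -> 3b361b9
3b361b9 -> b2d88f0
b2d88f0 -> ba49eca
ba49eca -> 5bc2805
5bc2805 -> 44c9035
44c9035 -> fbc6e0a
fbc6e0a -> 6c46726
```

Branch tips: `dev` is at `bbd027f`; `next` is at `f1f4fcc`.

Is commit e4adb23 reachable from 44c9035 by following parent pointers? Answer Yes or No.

No

Ancestors of 44c9035: {44c9035, 6c46726, fbc6e0a}.
e4adb23 is not in that set, so it is not an ancestor of 44c9035.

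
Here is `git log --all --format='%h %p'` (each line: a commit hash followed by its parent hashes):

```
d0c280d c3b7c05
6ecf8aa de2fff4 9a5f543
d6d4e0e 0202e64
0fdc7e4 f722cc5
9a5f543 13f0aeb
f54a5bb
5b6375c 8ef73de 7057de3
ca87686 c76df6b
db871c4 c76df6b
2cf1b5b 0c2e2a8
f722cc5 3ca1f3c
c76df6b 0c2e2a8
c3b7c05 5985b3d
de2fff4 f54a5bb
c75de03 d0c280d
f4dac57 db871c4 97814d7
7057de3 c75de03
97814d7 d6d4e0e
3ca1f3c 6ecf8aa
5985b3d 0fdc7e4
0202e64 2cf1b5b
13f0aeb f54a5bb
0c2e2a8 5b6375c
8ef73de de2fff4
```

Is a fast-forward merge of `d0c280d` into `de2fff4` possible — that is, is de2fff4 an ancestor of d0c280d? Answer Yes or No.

A fast-forward from de2fff4 to d0c280d is possible iff de2fff4 is an ancestor of d0c280d.
Ancestors of d0c280d: {0fdc7e4, 13f0aeb, 3ca1f3c, 5985b3d, 6ecf8aa, 9a5f543, c3b7c05, d0c280d, de2fff4, f54a5bb, f722cc5}.
de2fff4 is among them, so fast-forward is possible.

Yes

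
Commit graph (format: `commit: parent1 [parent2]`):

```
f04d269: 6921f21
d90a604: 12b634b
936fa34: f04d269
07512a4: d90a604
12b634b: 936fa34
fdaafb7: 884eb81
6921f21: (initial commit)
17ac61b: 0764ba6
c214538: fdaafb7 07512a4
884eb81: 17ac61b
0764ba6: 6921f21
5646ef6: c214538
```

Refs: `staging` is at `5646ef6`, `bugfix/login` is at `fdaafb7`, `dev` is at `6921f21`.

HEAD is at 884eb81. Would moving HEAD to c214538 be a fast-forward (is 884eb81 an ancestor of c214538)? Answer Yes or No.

A fast-forward from 884eb81 to c214538 is possible iff 884eb81 is an ancestor of c214538.
Ancestors of c214538: {07512a4, 0764ba6, 12b634b, 17ac61b, 6921f21, 884eb81, 936fa34, c214538, d90a604, f04d269, fdaafb7}.
884eb81 is among them, so fast-forward is possible.

Yes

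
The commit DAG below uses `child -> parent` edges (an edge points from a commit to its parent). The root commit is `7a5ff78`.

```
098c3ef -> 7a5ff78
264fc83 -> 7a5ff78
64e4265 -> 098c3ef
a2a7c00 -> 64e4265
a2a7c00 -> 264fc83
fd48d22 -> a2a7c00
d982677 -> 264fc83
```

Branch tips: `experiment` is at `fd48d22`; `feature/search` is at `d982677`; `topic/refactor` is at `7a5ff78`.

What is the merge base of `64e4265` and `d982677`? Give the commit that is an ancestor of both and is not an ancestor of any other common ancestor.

7a5ff78

Ancestors of 64e4265: {098c3ef, 64e4265, 7a5ff78}.
Ancestors of d982677: {264fc83, 7a5ff78, d982677}.
Common ancestors: {7a5ff78}.
The only common ancestor is 7a5ff78, so it is the merge base.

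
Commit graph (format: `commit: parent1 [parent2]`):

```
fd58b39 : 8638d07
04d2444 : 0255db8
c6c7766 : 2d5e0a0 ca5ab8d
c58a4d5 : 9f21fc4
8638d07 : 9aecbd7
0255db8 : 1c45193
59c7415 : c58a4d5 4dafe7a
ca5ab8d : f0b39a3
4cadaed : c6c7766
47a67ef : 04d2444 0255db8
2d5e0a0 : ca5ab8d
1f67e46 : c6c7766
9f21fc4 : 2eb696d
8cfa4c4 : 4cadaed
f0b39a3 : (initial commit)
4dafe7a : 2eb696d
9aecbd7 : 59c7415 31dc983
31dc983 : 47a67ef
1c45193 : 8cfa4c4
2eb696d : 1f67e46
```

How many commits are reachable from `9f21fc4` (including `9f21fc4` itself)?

7

Walking parent pointers from 9f21fc4: reachable set = {1f67e46, 2d5e0a0, 2eb696d, 9f21fc4, c6c7766, ca5ab8d, f0b39a3}.
That is 7 commits.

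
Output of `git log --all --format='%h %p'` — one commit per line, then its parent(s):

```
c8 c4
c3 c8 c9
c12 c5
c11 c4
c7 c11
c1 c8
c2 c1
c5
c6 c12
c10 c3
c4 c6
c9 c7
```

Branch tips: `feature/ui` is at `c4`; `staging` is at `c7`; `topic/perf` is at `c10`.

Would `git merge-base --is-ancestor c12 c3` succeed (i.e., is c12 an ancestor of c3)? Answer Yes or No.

Yes

Ancestors of c3 (commits reachable by following parents): {c11, c12, c3, c4, c5, c6, c7, c8, c9}.
c12 is in that set, so it is an ancestor of c3.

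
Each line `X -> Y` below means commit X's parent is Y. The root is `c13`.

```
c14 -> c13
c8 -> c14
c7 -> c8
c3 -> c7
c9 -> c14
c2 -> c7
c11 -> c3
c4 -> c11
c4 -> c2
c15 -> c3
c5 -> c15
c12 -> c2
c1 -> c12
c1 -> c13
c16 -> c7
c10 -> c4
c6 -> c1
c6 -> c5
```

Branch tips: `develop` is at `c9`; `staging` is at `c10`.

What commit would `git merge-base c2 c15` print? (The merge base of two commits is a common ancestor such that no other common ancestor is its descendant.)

Ancestors of c2: {c13, c14, c2, c7, c8}.
Ancestors of c15: {c13, c14, c15, c3, c7, c8}.
Common ancestors: {c13, c14, c7, c8}.
Among these, c7 is not an ancestor of any other common ancestor — it is the merge base.

c7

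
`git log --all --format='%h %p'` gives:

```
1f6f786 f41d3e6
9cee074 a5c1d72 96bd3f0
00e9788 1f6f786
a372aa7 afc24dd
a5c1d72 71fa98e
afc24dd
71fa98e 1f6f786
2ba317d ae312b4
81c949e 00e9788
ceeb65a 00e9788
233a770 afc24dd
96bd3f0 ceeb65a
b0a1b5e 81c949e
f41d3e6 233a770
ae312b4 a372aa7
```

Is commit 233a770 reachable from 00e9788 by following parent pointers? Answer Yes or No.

Yes

Ancestors of 00e9788 (commits reachable by following parents): {00e9788, 1f6f786, 233a770, afc24dd, f41d3e6}.
233a770 is in that set, so it is an ancestor of 00e9788.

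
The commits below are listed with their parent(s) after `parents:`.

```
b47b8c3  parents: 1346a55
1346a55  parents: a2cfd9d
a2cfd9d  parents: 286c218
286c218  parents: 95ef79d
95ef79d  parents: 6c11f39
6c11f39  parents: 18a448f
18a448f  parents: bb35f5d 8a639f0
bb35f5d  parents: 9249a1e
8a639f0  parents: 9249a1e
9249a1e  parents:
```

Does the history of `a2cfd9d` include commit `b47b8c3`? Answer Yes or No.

Ancestors of a2cfd9d: {18a448f, 286c218, 6c11f39, 8a639f0, 9249a1e, 95ef79d, a2cfd9d, bb35f5d}.
b47b8c3 is not in that set, so it is not an ancestor of a2cfd9d.

No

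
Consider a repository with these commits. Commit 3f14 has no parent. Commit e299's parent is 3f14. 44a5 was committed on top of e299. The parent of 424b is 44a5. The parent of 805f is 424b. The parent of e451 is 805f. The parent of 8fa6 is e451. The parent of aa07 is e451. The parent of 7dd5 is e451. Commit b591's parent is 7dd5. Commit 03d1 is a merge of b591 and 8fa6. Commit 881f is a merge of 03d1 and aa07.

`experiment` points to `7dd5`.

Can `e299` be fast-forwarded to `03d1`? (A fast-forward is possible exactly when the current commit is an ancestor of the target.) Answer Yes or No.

A fast-forward from e299 to 03d1 is possible iff e299 is an ancestor of 03d1.
Ancestors of 03d1: {03d1, 3f14, 424b, 44a5, 7dd5, 805f, 8fa6, b591, e299, e451}.
e299 is among them, so fast-forward is possible.

Yes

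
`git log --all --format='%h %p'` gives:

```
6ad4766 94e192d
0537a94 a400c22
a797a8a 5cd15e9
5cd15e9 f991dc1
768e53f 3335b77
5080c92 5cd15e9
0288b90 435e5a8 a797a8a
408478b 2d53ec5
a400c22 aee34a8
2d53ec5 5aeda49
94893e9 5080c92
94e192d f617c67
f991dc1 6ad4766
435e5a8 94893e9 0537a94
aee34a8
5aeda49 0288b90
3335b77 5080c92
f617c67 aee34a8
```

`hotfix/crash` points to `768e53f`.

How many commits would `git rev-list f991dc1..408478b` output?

Reachable from 408478b: {0288b90, 0537a94, 2d53ec5, 408478b, 435e5a8, 5080c92, 5aeda49, 5cd15e9, 6ad4766, 94893e9, 94e192d, a400c22, a797a8a, aee34a8, f617c67, f991dc1}.
Reachable from f991dc1: {6ad4766, 94e192d, aee34a8, f617c67, f991dc1}.
In 408478b's history but not f991dc1's: {0288b90, 0537a94, 2d53ec5, 408478b, 435e5a8, 5080c92, 5aeda49, 5cd15e9, 94893e9, a400c22, a797a8a} — 11 commits.

11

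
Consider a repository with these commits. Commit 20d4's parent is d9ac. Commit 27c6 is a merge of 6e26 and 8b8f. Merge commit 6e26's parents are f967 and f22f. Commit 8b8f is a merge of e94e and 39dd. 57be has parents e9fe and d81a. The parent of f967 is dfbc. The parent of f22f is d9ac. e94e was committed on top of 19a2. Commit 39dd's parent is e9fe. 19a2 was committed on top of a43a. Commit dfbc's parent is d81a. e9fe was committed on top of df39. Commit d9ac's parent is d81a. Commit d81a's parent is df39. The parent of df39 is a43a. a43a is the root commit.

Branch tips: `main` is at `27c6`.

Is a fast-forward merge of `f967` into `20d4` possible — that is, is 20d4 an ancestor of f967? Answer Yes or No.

No

A fast-forward from 20d4 to f967 is possible iff 20d4 is an ancestor of f967.
Ancestors of f967: {a43a, d81a, df39, dfbc, f967}.
20d4 is not among them, so fast-forward is not possible.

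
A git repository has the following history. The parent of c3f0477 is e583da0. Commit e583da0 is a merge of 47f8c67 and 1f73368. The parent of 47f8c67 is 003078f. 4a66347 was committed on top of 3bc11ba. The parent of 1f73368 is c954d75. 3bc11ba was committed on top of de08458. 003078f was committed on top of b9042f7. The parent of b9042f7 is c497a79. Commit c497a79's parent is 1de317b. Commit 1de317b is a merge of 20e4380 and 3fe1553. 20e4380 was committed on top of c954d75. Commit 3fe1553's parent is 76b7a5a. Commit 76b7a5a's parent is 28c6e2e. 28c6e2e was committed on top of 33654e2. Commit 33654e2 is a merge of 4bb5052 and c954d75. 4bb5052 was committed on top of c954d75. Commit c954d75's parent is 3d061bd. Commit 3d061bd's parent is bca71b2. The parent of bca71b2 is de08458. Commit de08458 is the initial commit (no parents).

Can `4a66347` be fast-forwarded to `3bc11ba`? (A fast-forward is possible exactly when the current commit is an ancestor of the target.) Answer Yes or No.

No

A fast-forward from 4a66347 to 3bc11ba is possible iff 4a66347 is an ancestor of 3bc11ba.
Ancestors of 3bc11ba: {3bc11ba, de08458}.
4a66347 is not among them, so fast-forward is not possible.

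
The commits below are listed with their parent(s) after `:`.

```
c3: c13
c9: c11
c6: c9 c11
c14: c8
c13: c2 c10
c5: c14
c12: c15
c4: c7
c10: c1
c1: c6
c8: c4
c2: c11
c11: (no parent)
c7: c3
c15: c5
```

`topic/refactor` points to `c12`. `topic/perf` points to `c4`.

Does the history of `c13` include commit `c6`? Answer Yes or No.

Yes

Ancestors of c13 (commits reachable by following parents): {c1, c10, c11, c13, c2, c6, c9}.
c6 is in that set, so it is an ancestor of c13.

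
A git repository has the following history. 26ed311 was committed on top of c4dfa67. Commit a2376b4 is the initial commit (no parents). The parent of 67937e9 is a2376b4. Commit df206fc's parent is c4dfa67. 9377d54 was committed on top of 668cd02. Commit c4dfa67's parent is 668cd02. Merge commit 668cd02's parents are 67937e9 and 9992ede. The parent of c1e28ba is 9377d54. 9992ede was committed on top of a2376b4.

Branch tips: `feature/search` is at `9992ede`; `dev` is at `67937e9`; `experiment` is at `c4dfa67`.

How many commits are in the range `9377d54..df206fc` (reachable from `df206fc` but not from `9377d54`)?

2

Reachable from df206fc: {668cd02, 67937e9, 9992ede, a2376b4, c4dfa67, df206fc}.
Reachable from 9377d54: {668cd02, 67937e9, 9377d54, 9992ede, a2376b4}.
In df206fc's history but not 9377d54's: {c4dfa67, df206fc} — 2 commits.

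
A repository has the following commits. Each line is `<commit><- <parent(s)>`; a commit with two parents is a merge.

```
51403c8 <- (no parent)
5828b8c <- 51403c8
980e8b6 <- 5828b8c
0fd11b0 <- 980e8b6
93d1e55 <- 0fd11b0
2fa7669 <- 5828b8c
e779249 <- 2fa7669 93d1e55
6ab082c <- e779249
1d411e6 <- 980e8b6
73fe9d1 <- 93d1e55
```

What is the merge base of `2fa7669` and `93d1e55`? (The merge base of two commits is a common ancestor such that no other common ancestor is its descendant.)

Ancestors of 2fa7669: {2fa7669, 51403c8, 5828b8c}.
Ancestors of 93d1e55: {0fd11b0, 51403c8, 5828b8c, 93d1e55, 980e8b6}.
Common ancestors: {51403c8, 5828b8c}.
Among these, 5828b8c is not an ancestor of any other common ancestor — it is the merge base.

5828b8c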